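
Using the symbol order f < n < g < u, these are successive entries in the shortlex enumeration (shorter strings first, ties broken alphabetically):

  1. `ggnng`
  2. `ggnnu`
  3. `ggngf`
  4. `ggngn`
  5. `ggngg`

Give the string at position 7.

Advancing 2 positions from ggngg through ggngg → ggngu reaches term 7.

ggnuf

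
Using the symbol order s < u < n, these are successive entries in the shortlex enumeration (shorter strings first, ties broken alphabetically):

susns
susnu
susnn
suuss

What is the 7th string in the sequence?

Continuing the enumeration 3 steps past suuss: suuss → suusu → suusn → (answer).

suuus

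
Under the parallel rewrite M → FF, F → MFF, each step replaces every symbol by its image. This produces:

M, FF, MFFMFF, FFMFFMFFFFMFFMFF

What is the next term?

MFFMFFFFMFFMFFFFMFFMFFMFFMFFFFMFFMFFFFMFFMFF

Applying the rule to each of the 16 symbols of FFMFFMFFFFMFFMFF gives the pieces MFF MFF FF MFF MFF FF MFF MFF MFF MFF FF MFF MFF FF MFF MFF, which concatenate to the answer.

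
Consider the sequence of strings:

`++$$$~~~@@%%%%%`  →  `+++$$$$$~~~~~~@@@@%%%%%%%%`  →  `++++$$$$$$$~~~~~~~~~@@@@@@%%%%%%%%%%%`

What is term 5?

The n-th term is n+1 +'s then 2n+1 $'s then 3n ~'s then 2n @'s then 3n+2 %'s (n = 1, 2, …).
For term 5, n = 5, so the run lengths are 6, 11, 15, 10, 17.

++++++$$$$$$$$$$$~~~~~~~~~~~~~~~@@@@@@@@@@%%%%%%%%%%%%%%%%%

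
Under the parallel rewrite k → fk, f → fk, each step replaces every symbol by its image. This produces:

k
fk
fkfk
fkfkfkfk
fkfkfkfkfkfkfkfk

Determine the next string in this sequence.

φ(fkfkfkfkfkfkfkfk) expands symbol-by-symbol to fk fk fk fk fk fk fk fk fk fk fk fk fk fk fk fk; joining the 16 pieces gives the next term.

fkfkfkfkfkfkfkfkfkfkfkfkfkfkfkfk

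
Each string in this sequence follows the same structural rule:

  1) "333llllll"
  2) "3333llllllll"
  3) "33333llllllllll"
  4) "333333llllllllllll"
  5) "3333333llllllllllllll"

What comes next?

Term n consists of n 3's, followed by 2n l's, where the shown terms are n = 3, 4, 5, 6, 7.
Setting n = 8 gives 8, 16 characters in each block.

33333333llllllllllllllll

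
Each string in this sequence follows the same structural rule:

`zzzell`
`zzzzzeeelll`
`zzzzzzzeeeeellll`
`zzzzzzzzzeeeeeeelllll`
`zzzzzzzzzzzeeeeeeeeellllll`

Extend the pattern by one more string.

Reading off run lengths: z runs 3, 5, 7, 9, 11; e runs 1, 3, 5, 7, 9; l runs 2, 3, 4, 5, 6 — each is linear in n (n = 1, 2, …).
For the next term, n = 6, so the run lengths are 13, 11, 7.

zzzzzzzzzzzzzeeeeeeeeeeelllllll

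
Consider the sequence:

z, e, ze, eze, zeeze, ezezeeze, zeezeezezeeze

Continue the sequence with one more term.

Each term (from the third on) is the two preceding terms concatenated in order: term 3 = z·e = ze.
Continuing: ezezeeze · zeezeezezeeze gives term 8.

ezezeezezeezeezezeeze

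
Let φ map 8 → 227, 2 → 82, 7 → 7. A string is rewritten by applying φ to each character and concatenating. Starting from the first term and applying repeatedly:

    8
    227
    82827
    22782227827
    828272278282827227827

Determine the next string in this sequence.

φ(828272278282827227827) expands symbol-by-symbol to 227 82 227 82 7 82 82 7 227 82 227 82 227 82 7 82 82 7 227 82 7; joining the 21 pieces gives the next term.

2278222782782827227822278222782782827227827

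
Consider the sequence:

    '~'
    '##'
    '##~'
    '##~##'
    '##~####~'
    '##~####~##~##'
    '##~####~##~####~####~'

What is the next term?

##~####~##~####~####~##~####~##~##

Each term (from the third on) is the previous term followed by the one before it: term 3 = ##·~ = ##~.
The next term joins ##~####~##~####~####~ and ##~####~##~##.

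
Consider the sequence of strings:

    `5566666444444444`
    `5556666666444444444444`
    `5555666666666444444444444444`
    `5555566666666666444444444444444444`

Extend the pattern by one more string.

Reading off run lengths: 5 runs 2, 3, 4, 5; 6 runs 5, 7, 9, 11; 4 runs 9, 12, 15, 18 — each is linear in n, where the shown terms are n = 3, 4, 5, 6.
At n = 7 the blocks have lengths 6, 13, 21.

5555556666666666666444444444444444444444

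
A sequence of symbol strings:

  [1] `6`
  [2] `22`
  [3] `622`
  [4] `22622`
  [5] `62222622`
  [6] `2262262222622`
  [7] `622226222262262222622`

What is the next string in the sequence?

This is a Fibonacci-style word recurrence s(k) = s(k−2)·s(k−1): e.g. 6·22 = 622.
The next term joins 2262262222622 and 622226222262262222622.

2262262222622622226222262262222622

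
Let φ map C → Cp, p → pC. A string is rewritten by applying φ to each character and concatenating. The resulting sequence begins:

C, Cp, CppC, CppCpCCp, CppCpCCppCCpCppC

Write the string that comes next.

CppCpCCppCCpCppCpCCpCppCCppCpCCp

Replace each of the 16 characters of CppCpCCppCCpCppC in place — Cp pC pC Cp pC Cp Cp pC pC Cp Cp pC Cp pC pC Cp — and concatenate.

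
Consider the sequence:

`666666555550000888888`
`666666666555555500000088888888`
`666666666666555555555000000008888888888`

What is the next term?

666666666666666555555555550000000000888888888888

Term n consists of 3n 6's, followed by 2n+1 5's, followed by 2n 0's, followed by 2n+2 8's, where the shown terms are n = 2, 3, 4.
At n = 5 the blocks have lengths 15, 11, 10, 12.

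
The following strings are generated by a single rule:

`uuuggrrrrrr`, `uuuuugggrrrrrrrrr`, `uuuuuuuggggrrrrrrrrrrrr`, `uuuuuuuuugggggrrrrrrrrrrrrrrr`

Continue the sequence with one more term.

uuuuuuuuuuuggggggrrrrrrrrrrrrrrrrrr

Each string has the form u^{2n-1} g^{n} r^{3n}, where the shown terms are n = 2, 3, 4, 5.
At n = 6 the blocks have lengths 11, 6, 18.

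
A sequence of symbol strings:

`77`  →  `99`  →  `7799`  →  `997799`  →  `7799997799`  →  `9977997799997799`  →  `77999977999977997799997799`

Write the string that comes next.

This is a Fibonacci-style word recurrence s(k) = s(k−2)·s(k−1): e.g. 77·99 = 7799.
The next term joins 9977997799997799 and 77999977999977997799997799.

997799779999779977999977999977997799997799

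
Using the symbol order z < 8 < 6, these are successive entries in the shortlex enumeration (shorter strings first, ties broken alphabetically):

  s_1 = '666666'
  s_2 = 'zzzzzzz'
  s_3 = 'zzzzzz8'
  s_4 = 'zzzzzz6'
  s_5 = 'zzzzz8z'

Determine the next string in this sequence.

Treat zzzzz8z as a base-3 numeral over the given alphabet and add one, carrying through any trailing 6's.

zzzzz88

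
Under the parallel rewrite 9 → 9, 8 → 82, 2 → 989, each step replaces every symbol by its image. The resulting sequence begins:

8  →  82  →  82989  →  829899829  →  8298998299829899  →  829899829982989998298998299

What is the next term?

Replace each of the 27 characters of 829899829982989998298998299 in place — 82 989 9 82 9 9 82 989 9 9 82 989 9 82 9 9 9 82 989 9 82 9 9 82 989 9 9 — and concatenate.

829899829982989998298998299982989982998298999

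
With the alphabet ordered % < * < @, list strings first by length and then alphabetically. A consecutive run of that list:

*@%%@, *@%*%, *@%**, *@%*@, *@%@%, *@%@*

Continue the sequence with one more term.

Find the rightmost character of *@%@* below @, bump it to the next letter, and reset everything to its right to %.

*@%@@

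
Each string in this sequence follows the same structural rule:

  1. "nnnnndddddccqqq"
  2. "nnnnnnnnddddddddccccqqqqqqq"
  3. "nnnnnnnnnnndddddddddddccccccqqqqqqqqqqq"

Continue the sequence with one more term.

Term n consists of 3n+2 n's, followed by 3n+2 d's, followed by 2n c's, followed by 4n-1 q's (n = 1, 2, …).
Setting n = 4 gives 14, 14, 8, 15 characters in each block.

nnnnnnnnnnnnnnddddddddddddddccccccccqqqqqqqqqqqqqqq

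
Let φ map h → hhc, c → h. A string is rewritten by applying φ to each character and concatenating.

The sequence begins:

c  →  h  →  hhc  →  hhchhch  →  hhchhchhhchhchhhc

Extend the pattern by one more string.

hhchhchhhchhchhhchhchhchhhchhchhhchhchhch

Replace each of the 17 characters of hhchhchhhchhchhhc in place — hhc hhc h hhc hhc h hhc hhc hhc h hhc hhc h hhc hhc hhc h — and concatenate.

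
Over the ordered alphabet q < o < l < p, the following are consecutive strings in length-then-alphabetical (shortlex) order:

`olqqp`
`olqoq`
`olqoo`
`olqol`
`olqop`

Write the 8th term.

olqll

Advancing 3 positions from olqop through olqop → olqlq → olqlo reaches term 8.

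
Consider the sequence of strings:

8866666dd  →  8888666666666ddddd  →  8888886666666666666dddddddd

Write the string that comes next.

Each string has the form 8^{2n} 6^{4n+1} d^{3n-1} (n = 1, 2, …).
Setting n = 4 gives 8, 17, 11 characters in each block.

8888888866666666666666666ddddddddddd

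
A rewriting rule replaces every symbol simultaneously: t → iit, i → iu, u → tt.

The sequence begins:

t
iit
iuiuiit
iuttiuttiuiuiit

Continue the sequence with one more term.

Replace each of the 15 characters of iuttiuttiuiuiit in place — iu tt iit iit iu tt iit iit iu tt iu tt iu iu iit — and concatenate.

iuttiitiitiuttiitiitiuttiuttiuiuiit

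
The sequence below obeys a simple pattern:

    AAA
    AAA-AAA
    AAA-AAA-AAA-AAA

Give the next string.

s(k+1) = s(k)·-·s(k) — each term doubles the last with '-' between the halves.
Doubling AAA-AAA-AAA-AAA with '-' between the halves:

AAA-AAA-AAA-AAA-AAA-AAA-AAA-AAA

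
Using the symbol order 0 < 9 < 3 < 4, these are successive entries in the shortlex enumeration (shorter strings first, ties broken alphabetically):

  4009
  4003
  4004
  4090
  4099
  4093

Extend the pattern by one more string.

The successor of 4093 increments the rightmost position that isn't already 4 and resets every position after it to 0.

4094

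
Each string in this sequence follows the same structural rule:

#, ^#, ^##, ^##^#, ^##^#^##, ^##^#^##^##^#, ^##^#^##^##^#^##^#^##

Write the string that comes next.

^##^#^##^##^#^##^#^##^##^#^##^##^#

Each term (from the third on) is the previous term followed by the one before it: term 3 = ^#·# = ^##.
So term 8 is ^##^#^##^##^#^##^#^##·^##^#^##^##^#.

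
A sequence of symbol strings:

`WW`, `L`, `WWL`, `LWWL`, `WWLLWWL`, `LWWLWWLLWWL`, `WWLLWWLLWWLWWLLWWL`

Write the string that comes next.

This is a Fibonacci-style word recurrence s(k) = s(k−2)·s(k−1): e.g. WW·L = WWL.
Continuing: LWWLWWLLWWL · WWLLWWLLWWLWWLLWWL gives term 8.

LWWLWWLLWWLWWLLWWLLWWLWWLLWWL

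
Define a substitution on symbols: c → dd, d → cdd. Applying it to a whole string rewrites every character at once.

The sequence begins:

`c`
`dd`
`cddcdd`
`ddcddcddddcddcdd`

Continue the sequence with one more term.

Replace each of the 16 characters of ddcddcddddcddcdd in place — cdd cdd dd cdd cdd dd cdd cdd cdd cdd dd cdd cdd dd cdd cdd — and concatenate.

cddcddddcddcddddcddcddcddcddddcddcddddcddcdd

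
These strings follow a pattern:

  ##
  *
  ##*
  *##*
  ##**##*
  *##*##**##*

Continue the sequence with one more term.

Each term (from the third on) is the two preceding terms concatenated in order: term 3 = ##·* = ##*.
The next term joins ##**##* and *##*##**##*.

##**##**##*##**##*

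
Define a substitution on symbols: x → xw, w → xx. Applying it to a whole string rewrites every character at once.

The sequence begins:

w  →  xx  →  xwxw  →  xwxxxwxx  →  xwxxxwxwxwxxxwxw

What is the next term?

Rewriting the 16 symbols of xwxxxwxwxwxxxwxw one by one yields xw xx xw xw xw xx xw xx xw xx xw xw xw xx xw xx; concatenated:

xwxxxwxwxwxxxwxxxwxxxwxwxwxxxwxx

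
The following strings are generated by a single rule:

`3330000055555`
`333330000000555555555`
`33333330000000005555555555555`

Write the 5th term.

333333333330000000000000555555555555555555555

Term n consists of 2n+1 3's, followed by 2n+3 0's, followed by 4n+1 5's (n = 1, 2, …).
At n = 5 the blocks have lengths 11, 13, 21.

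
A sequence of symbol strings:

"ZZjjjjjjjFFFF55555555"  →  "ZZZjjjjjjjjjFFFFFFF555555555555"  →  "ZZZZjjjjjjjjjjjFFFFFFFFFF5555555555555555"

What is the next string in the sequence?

Reading off run lengths: Z runs 2, 3, 4; j runs 7, 9, 11; F runs 4, 7, 10; 5 runs 8, 12, 16 — each is linear in n, where the shown terms are n = 2, 3, 4.
At n = 5 the blocks have lengths 5, 13, 13, 20.

ZZZZZjjjjjjjjjjjjjFFFFFFFFFFFFF55555555555555555555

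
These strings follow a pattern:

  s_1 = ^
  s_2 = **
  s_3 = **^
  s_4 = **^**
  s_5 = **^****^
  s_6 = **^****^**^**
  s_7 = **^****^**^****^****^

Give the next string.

From term 3 onward, concatenate the last term with the second-to-last: **·^ = **^, **^·** = **^**, …
So term 8 is **^****^**^****^****^·**^****^**^**.

**^****^**^****^****^**^****^**^**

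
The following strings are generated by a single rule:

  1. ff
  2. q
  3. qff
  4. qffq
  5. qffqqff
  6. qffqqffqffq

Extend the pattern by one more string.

This is a Fibonacci-style word recurrence s(k) = s(k−1)·s(k−2): e.g. q·ff = qff.
Continuing: qffqqffqffq · qffqqff gives term 7.

qffqqffqffqqffqqff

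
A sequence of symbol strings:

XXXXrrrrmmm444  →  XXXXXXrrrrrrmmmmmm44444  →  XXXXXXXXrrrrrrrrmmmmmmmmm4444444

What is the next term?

XXXXXXXXXXrrrrrrrrrrmmmmmmmmmmmm444444444

Each string has the form X^{2n+2} r^{2n+2} m^{3n} 4^{2n+1} (n = 1, 2, …).
For the next term, n = 4, so the run lengths are 10, 10, 12, 9.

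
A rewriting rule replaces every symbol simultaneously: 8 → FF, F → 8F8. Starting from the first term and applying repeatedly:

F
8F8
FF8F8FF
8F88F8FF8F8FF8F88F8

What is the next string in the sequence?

FF8F8FFFF8F8FF8F88F8FF8F8FF8F88F8FF8F8FFFF8F8FF

Applying the rule to each of the 19 symbols of 8F88F8FF8F8FF8F88F8 gives the pieces FF 8F8 FF FF 8F8 FF 8F8 8F8 FF 8F8 FF 8F8 8F8 FF 8F8 FF FF 8F8 FF, which concatenate to the answer.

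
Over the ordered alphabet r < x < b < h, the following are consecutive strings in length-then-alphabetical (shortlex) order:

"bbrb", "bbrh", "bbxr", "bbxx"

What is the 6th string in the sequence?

bbxh

Continuing the enumeration 2 steps past bbxx: bbxx → bbxb → (answer).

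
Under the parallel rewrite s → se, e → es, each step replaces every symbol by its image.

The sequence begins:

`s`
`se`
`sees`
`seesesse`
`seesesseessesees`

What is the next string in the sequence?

Rewriting the 16 symbols of seesesseessesees one by one yields se es es se es se se es es se se es se es es se; concatenated:

seesesseesseseesesseseesseesesse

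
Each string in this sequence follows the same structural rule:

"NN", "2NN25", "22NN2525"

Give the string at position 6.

s(k+1) = 2·s(k)·25, so each term gains 2 as a prefix and 25 as a suffix.
From 22NN2525, 3 further steps: 22NN2525 → 222NN252525 → 2222NN25252525 → (answer).

22222NN2525252525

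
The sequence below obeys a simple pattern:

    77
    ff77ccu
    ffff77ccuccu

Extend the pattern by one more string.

Each term wraps the previous one in ff on the left and ccu on the right.
Applying this once more to ffff77ccuccu:

ffffff77ccuccuccu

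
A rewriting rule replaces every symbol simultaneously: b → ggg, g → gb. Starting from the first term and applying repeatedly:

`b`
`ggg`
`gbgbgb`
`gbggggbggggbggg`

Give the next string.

gbggggbgbgbgbggggbgbgbgbggggbgbgb

Applying the rule to each of the 15 symbols of gbggggbggggbggg gives the pieces gb ggg gb gb gb gb ggg gb gb gb gb ggg gb gb gb, which concatenate to the answer.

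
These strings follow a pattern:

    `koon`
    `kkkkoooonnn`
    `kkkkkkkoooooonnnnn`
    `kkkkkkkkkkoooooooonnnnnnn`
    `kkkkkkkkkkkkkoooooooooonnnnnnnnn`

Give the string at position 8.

kkkkkkkkkkkkkkkkkkkkkkoooooooooooooooonnnnnnnnnnnnnnn

Each string has the form k^{3n-2} o^{2n} n^{2n-1} (n = 1, 2, …).
Setting n = 8 gives 22, 16, 15 characters in each block.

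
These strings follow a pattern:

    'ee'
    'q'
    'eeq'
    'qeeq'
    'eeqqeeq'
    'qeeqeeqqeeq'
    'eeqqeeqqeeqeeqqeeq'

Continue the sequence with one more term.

From term 3 onward, concatenate the second-to-last term with the last: ee·q = eeq, q·eeq = qeeq, …
Continuing: qeeqeeqqeeq · eeqqeeqqeeqeeqqeeq gives term 8.

qeeqeeqqeeqeeqqeeqqeeqeeqqeeq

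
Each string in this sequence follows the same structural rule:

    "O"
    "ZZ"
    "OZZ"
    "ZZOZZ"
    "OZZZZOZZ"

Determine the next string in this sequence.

Each term (from the third on) is the two preceding terms concatenated in order: term 3 = O·ZZ = OZZ.
Continuing: ZZOZZ · OZZZZOZZ gives term 6.

ZZOZZOZZZZOZZ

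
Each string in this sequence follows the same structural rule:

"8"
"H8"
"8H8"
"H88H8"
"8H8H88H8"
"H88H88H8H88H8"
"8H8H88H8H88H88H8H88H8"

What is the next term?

H88H88H8H88H88H8H88H8H88H88H8H88H8

This is a Fibonacci-style word recurrence s(k) = s(k−2)·s(k−1): e.g. 8·H8 = 8H8.
Continuing: H88H88H8H88H8 · 8H8H88H8H88H88H8H88H8 gives term 8.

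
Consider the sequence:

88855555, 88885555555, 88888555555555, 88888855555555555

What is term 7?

The n-th term is n+1 8's then 2n+1 5's, where the shown terms are n = 2, 3, 4, 5.
For term 7, n = 8, so the run lengths are 9, 17.

88888888855555555555555555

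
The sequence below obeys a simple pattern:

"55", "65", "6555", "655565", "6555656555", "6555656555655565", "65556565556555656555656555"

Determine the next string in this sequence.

655565655565556565556565556555656555655565

Each term (from the third on) is the previous term followed by the one before it: term 3 = 65·55 = 6555.
Continuing: 65556565556555656555656555 · 6555656555655565 gives term 8.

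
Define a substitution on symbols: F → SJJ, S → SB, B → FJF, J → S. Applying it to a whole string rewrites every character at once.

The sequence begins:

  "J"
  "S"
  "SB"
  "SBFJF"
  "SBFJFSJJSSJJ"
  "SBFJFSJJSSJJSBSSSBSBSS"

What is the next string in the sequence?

Rewriting the 22 symbols of SBFJFSJJSSJJSBSSSBSBSS one by one yields SB FJF SJJ S SJJ SB S S SB SB S S SB FJF SB SB SB FJF SB FJF SB SB; concatenated:

SBFJFSJJSSJJSBSSSBSBSSSBFJFSBSBSBFJFSBFJFSBSB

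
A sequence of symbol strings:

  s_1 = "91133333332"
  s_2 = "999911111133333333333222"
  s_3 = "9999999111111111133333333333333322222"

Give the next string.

99999999991111111111111133333333333333333332222222

The n-th term is 3n-2 9's then 4n-2 1's then 4n+3 3's then 2n-1 2's (n = 1, 2, …).
Setting n = 4 gives 10, 14, 19, 7 characters in each block.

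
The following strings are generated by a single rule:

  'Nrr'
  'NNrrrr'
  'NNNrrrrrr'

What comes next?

Term n consists of n N's, followed by 2n r's (n = 1, 2, …).
At n = 4 the blocks have lengths 4, 8.

NNNNrrrrrrrr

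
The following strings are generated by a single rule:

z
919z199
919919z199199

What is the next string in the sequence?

Each term wraps the previous one in 919 on the left and 199 on the right.
One more step from 919919z199199 gives the answer.

919919919z199199199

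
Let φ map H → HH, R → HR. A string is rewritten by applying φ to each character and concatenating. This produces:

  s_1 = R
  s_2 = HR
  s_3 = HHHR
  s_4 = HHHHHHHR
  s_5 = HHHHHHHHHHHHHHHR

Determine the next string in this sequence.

Rewriting the 16 symbols of HHHHHHHHHHHHHHHR one by one yields HH HH HH HH HH HH HH HH HH HH HH HH HH HH HH HR; concatenated:

HHHHHHHHHHHHHHHHHHHHHHHHHHHHHHHR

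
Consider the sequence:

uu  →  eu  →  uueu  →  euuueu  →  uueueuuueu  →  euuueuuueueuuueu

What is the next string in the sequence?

uueueuuueueuuueuuueueuuueu

This is a Fibonacci-style word recurrence s(k) = s(k−2)·s(k−1): e.g. uu·eu = uueu.
The next term joins uueueuuueu and euuueuuueueuuueu.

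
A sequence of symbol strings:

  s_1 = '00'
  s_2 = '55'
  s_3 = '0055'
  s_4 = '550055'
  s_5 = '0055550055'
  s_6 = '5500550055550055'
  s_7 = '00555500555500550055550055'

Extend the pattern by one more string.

550055005555005500555500555500550055550055

This is a Fibonacci-style word recurrence s(k) = s(k−2)·s(k−1): e.g. 00·55 = 0055.
The next term joins 5500550055550055 and 00555500555500550055550055.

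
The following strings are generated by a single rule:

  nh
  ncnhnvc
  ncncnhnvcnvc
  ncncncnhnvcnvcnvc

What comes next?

ncncncncnhnvcnvcnvcnvc

Each term wraps the previous one in nc on the left and nvc on the right.
So the next term is nc·ncncncnhnvcnvcnvc·nvc.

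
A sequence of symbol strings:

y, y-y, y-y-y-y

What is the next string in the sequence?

y-y-y-y-y-y-y-y

s(k+1) = s(k)·-·s(k) — each term doubles the last with '-' between the halves.
One more doubling of y-y-y-y gives the answer.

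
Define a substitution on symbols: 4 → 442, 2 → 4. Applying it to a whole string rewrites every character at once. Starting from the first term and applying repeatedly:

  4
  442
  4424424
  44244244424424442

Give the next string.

Rewriting the 17 symbols of 44244244424424442 one by one yields 442 442 4 442 442 4 442 442 442 4 442 442 4 442 442 442 4; concatenated:

44244244424424442442442444244244424424424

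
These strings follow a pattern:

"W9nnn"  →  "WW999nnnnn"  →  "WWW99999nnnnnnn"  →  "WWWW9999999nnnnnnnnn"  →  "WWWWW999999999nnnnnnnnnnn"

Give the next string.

Reading off run lengths: W runs 1, 2, 3, 4, 5; 9 runs 1, 3, 5, 7, 9; n runs 3, 5, 7, 9, 11 — each is linear in n (n = 1, 2, …).
Setting n = 6 gives 6, 11, 13 characters in each block.

WWWWWW99999999999nnnnnnnnnnnnn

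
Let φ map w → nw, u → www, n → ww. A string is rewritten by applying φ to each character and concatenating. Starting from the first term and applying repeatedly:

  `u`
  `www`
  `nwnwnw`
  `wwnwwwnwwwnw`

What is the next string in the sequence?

Expanding wwnwwwnwwwnw: w→nw, w→nw, n→ww, w→nw, w→nw, w→nw, n→ww, w→nw, w→nw, w→nw, n→ww, w→nw. Concatenated: nw nw ww nw nw nw ww nw nw nw ww nw.

nwnwwwnwnwnwwwnwnwnwwwnw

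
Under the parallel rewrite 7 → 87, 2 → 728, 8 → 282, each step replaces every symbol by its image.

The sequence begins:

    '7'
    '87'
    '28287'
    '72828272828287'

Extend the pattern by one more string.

φ(72828272828287) expands symbol-by-symbol to 87 728 282 728 282 728 87 728 282 728 282 728 282 87; joining the 14 pieces gives the next term.

877282827282827288772828272828272828287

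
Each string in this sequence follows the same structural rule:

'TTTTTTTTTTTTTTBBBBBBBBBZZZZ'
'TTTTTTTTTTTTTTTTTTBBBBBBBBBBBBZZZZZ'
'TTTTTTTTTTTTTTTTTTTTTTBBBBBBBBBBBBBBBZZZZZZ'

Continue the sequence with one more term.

TTTTTTTTTTTTTTTTTTTTTTTTTTBBBBBBBBBBBBBBBBBBZZZZZZZ

Each string has the form T^{4n+2} B^{3n} Z^{n+1}, where the shown terms are n = 3, 4, 5.
For the next term, n = 6, so the run lengths are 26, 18, 7.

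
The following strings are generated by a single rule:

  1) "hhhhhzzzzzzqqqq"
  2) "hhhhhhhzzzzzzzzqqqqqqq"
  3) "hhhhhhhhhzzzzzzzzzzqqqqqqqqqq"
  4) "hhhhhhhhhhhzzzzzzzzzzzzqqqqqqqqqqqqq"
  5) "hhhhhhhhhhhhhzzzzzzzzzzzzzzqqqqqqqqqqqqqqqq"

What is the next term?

hhhhhhhhhhhhhhhzzzzzzzzzzzzzzzzqqqqqqqqqqqqqqqqqqq

The n-th term is 2n+1 h's then 2n+2 z's then 3n-2 q's, where the shown terms are n = 2, 3, 4, 5, 6.
At n = 7 the blocks have lengths 15, 16, 19.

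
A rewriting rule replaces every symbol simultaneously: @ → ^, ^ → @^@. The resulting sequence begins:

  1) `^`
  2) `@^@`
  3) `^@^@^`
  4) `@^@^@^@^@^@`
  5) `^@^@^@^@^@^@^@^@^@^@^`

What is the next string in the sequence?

Rewriting the 21 symbols of ^@^@^@^@^@^@^@^@^@^@^ one by one yields @^@ ^ @^@ ^ @^@ ^ @^@ ^ @^@ ^ @^@ ^ @^@ ^ @^@ ^ @^@ ^ @^@ ^ @^@; concatenated:

@^@^@^@^@^@^@^@^@^@^@^@^@^@^@^@^@^@^@^@^@^@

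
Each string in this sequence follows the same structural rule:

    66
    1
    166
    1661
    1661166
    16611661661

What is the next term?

166116616611661166

Each term (from the third on) is the previous term followed by the one before it: term 3 = 1·66 = 166.
Continuing: 16611661661 · 1661166 gives term 7.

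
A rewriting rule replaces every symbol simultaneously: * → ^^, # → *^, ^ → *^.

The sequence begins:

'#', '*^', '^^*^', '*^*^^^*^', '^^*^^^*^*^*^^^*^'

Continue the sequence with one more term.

Applying the rule to each of the 16 symbols of ^^*^^^*^*^*^^^*^ gives the pieces *^ *^ ^^ *^ *^ *^ ^^ *^ ^^ *^ ^^ *^ *^ *^ ^^ *^, which concatenate to the answer.

*^*^^^*^*^*^^^*^^^*^^^*^*^*^^^*^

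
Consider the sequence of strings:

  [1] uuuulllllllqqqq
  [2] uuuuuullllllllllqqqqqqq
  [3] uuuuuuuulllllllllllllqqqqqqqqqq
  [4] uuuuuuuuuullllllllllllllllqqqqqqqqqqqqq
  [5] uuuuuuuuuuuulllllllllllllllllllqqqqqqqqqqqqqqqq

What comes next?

Term n consists of 2n u's, followed by 3n+1 l's, followed by 3n-2 q's, where the shown terms are n = 2, 3, 4, 5, 6.
For the next term, n = 7, so the run lengths are 14, 22, 19.

uuuuuuuuuuuuuullllllllllllllllllllllqqqqqqqqqqqqqqqqqqq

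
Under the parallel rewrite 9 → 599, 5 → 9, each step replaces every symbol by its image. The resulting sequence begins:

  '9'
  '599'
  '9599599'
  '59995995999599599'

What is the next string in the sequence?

Applying the rule to each of the 17 symbols of 59995995999599599 gives the pieces 9 599 599 599 9 599 599 9 599 599 599 9 599 599 9 599 599, which concatenate to the answer.

95995995999599599959959959995995999599599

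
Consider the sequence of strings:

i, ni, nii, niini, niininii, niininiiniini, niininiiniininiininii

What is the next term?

From term 3 onward, concatenate the last term with the second-to-last: ni·i = nii, nii·ni = niini, …
Continuing: niininiiniininiininii · niininiiniini gives term 8.

niininiiniininiininiiniininiiniini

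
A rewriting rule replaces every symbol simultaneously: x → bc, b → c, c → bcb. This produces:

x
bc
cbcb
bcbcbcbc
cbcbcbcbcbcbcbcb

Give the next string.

Replace each of the 16 characters of cbcbcbcbcbcbcbcb in place — bcb c bcb c bcb c bcb c bcb c bcb c bcb c bcb c — and concatenate.

bcbcbcbcbcbcbcbcbcbcbcbcbcbcbcbc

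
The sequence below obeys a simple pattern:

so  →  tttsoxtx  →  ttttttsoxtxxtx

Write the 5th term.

ttttttttttttsoxtxxtxxtxxtx

Each term wraps the previous one in ttt on the left and xtx on the right.
From ttttttsoxtxxtx, 2 further steps: ttttttsoxtxxtx → tttttttttsoxtxxtxxtx → (answer).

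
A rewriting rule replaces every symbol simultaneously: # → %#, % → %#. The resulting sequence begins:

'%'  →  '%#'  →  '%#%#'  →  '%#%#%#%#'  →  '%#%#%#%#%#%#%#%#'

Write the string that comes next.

Applying the rule to each of the 16 symbols of %#%#%#%#%#%#%#%# gives the pieces %# %# %# %# %# %# %# %# %# %# %# %# %# %# %# %#, which concatenate to the answer.

%#%#%#%#%#%#%#%#%#%#%#%#%#%#%#%#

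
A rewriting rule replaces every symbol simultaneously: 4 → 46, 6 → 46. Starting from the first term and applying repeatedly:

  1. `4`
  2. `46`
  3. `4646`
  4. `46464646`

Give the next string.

4646464646464646

Apply φ to 46464646 symbol by symbol: 4→46, 6→46, 4→46, 6→46, 4→46, 6→46, 4→46, 6→46; joined: 46 46 46 46 46 46 46 46.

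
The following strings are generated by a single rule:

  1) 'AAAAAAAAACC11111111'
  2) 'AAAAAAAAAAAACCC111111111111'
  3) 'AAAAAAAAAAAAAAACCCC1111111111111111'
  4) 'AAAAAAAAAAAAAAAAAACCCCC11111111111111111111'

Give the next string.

AAAAAAAAAAAAAAAAAAAAACCCCCC111111111111111111111111

Reading off run lengths: A runs 9, 12, 15, 18; C runs 2, 3, 4, 5; 1 runs 8, 12, 16, 20 — each is linear in n, where the shown terms are n = 2, 3, 4, 5.
Setting n = 6 gives 21, 6, 24 characters in each block.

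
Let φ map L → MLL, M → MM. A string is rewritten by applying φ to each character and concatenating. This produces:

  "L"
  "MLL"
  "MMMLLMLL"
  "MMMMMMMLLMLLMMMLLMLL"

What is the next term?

MMMMMMMMMMMMMMMLLMLLMMMLLMLLMMMMMMMLLMLLMMMLLMLL

Replace each of the 20 characters of MMMMMMMLLMLLMMMLLMLL in place — MM MM MM MM MM MM MM MLL MLL MM MLL MLL MM MM MM MLL MLL MM MLL MLL — and concatenate.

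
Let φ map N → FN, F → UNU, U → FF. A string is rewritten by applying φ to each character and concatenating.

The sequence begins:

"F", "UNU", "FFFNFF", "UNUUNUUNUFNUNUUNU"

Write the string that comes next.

FFFNFFFFFNFFFFFNFFUNUFNFFFNFFFFFNFF

φ(UNUUNUUNUFNUNUUNU) expands symbol-by-symbol to FF FN FF FF FN FF FF FN FF UNU FN FF FN FF FF FN FF; joining the 17 pieces gives the next term.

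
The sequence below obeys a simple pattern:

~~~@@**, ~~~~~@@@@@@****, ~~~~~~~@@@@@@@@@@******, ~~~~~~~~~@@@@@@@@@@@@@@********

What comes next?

Reading off run lengths: ~ runs 3, 5, 7, 9; @ runs 2, 6, 10, 14; * runs 2, 4, 6, 8 — each is linear in n (n = 1, 2, …).
At n = 5 the blocks have lengths 11, 18, 10.

~~~~~~~~~~~@@@@@@@@@@@@@@@@@@**********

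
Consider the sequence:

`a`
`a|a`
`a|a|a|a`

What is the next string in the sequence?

Every step duplicates the string with '|' between the halves.
One more doubling of a|a|a|a gives the answer.

a|a|a|a|a|a|a|a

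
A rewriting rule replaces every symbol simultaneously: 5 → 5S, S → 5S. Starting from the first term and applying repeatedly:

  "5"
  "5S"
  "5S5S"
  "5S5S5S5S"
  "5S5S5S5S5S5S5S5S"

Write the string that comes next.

Rewriting the 16 symbols of 5S5S5S5S5S5S5S5S one by one yields 5S 5S 5S 5S 5S 5S 5S 5S 5S 5S 5S 5S 5S 5S 5S 5S; concatenated:

5S5S5S5S5S5S5S5S5S5S5S5S5S5S5S5S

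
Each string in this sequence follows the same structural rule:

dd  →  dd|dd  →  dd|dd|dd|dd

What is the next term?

dd|dd|dd|dd|dd|dd|dd|dd

s(k+1) = s(k)·|·s(k) — each term doubles the last with '|' between the halves.
One more doubling of dd|dd|dd|dd gives the answer.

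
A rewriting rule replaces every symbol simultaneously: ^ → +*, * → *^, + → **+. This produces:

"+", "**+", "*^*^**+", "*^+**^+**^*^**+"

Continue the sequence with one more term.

Replace each of the 15 characters of *^+**^+**^*^**+ in place — *^ +* **+ *^ *^ +* **+ *^ *^ +* *^ +* *^ *^ **+ — and concatenate.

*^+***+*^*^+***+*^*^+**^+**^*^**+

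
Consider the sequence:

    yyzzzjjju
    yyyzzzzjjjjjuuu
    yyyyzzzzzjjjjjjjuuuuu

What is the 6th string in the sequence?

yyyyyyyzzzzzzzzjjjjjjjjjjjjjuuuuuuuuuuu

Each string has the form y^{n+1} z^{n+2} j^{2n+1} u^{2n-1} (n = 1, 2, …).
Setting n = 6 gives 7, 8, 13, 11 characters in each block.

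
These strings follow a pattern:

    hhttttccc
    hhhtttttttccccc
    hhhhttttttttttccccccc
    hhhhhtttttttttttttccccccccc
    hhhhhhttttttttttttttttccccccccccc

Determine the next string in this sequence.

hhhhhhhtttttttttttttttttttccccccccccccc

The n-th term is n+1 h's then 3n+1 t's then 2n+1 c's (n = 1, 2, …).
For the next term, n = 6, so the run lengths are 7, 19, 13.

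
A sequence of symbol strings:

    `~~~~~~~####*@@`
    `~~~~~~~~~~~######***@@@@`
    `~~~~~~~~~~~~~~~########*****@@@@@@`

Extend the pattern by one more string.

~~~~~~~~~~~~~~~~~~~##########*******@@@@@@@@

Reading off run lengths: ~ runs 7, 11, 15; # runs 4, 6, 8; * runs 1, 3, 5; @ runs 2, 4, 6 — each is linear in n (n = 1, 2, …).
For the next term, n = 4, so the run lengths are 19, 10, 7, 8.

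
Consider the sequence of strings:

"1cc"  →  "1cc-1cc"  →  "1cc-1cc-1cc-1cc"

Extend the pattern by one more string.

s(k+1) = s(k)·-·s(k) — each term doubles the last with '-' between the halves.
Doubling 1cc-1cc-1cc-1cc with '-' between the halves:

1cc-1cc-1cc-1cc-1cc-1cc-1cc-1cc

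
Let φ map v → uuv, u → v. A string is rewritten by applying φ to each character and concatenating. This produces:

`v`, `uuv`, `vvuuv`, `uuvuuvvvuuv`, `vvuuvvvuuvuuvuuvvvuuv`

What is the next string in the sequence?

uuvuuvvvuuvuuvuuvvvuuvvvuuvvvuuvuuvuuvvvuuv

φ(vvuuvvvuuvuuvuuvvvuuv) expands symbol-by-symbol to uuv uuv v v uuv uuv uuv v v uuv v v uuv v v uuv uuv uuv v v uuv; joining the 21 pieces gives the next term.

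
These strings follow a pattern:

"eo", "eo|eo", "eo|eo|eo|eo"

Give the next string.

Each string is two copies of the previous one joined by '|'.
So the next term is two copies of eo|eo|eo|eo with '|' between the halves.

eo|eo|eo|eo|eo|eo|eo|eo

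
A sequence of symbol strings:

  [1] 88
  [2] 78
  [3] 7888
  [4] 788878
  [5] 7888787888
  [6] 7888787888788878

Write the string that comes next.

This is a Fibonacci-style word recurrence s(k) = s(k−1)·s(k−2): e.g. 78·88 = 7888.
So term 7 is 7888787888788878·7888787888.

78887878887888787888787888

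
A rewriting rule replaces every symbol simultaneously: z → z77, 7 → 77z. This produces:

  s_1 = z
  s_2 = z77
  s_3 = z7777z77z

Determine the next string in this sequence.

z7777z77z77z77zz7777z77zz77

Rewriting each symbol of z7777z77z: z→z77, 7→77z, 7→77z, 7→77z, 7→77z, z→z77, 7→77z, 7→77z, z→z77, which concatenates to z77 77z 77z 77z 77z z77 77z 77z z77.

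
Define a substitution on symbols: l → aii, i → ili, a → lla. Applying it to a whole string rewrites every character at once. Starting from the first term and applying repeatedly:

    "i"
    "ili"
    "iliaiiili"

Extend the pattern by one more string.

iliaiiilillailiiliiliaiiili

Apply φ to iliaiiili symbol by symbol: i→ili, l→aii, i→ili, a→lla, i→ili, i→ili, i→ili, l→aii, i→ili; joined: ili aii ili lla ili ili ili aii ili.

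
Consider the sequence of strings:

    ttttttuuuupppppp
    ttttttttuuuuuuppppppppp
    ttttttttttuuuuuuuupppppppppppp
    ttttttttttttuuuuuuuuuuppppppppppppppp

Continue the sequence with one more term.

Term n consists of 2n+2 t's, followed by 2n u's, followed by 3n p's, where the shown terms are n = 2, 3, 4, 5.
For the next term, n = 6, so the run lengths are 14, 12, 18.

ttttttttttttttuuuuuuuuuuuupppppppppppppppppp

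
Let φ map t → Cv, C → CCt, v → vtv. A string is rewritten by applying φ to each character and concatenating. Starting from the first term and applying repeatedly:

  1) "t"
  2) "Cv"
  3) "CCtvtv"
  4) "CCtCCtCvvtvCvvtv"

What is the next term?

Rewriting the 16 symbols of CCtCCtCvvtvCvvtv one by one yields CCt CCt Cv CCt CCt Cv CCt vtv vtv Cv vtv CCt vtv vtv Cv vtv; concatenated:

CCtCCtCvCCtCCtCvCCtvtvvtvCvvtvCCtvtvvtvCvvtv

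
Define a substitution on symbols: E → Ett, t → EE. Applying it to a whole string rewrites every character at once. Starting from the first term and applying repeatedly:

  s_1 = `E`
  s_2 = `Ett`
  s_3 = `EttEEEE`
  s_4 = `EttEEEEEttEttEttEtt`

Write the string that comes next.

φ(EttEEEEEttEttEttEtt) expands symbol-by-symbol to Ett EE EE Ett Ett Ett Ett Ett EE EE Ett EE EE Ett EE EE Ett EE EE; joining the 19 pieces gives the next term.

EttEEEEEttEttEttEttEttEEEEEttEEEEEttEEEEEttEEEE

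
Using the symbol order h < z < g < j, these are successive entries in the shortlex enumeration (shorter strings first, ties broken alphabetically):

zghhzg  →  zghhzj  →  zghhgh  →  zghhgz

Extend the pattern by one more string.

zghhgg

Find the rightmost character of zghhgz below j, bump it to the next letter, and reset everything to its right to h.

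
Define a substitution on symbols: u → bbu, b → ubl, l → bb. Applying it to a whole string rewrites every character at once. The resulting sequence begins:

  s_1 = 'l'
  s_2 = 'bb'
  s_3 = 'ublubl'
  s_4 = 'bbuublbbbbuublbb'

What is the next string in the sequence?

Applying the rule to each of the 16 symbols of bbuublbbbbuublbb gives the pieces ubl ubl bbu bbu ubl bb ubl ubl ubl ubl bbu bbu ubl bb ubl ubl, which concatenate to the answer.

ublublbbubbuublbbublublublublbbubbuublbbublubl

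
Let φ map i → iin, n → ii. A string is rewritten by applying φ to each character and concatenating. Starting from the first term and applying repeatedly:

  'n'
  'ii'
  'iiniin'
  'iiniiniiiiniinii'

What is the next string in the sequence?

Replace each of the 16 characters of iiniiniiiiniinii in place — iin iin ii iin iin ii iin iin iin iin ii iin iin ii iin iin — and concatenate.

iiniiniiiiniiniiiiniiniiniiniiiiniiniiiiniin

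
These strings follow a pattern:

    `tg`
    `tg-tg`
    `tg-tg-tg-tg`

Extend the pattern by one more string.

Each string is two copies of the previous one joined by '-'.
So the next term is two copies of tg-tg-tg-tg with '-' between the halves.

tg-tg-tg-tg-tg-tg-tg-tg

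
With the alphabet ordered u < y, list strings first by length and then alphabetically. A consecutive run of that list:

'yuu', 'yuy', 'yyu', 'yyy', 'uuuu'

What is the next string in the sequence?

The successor of uuuu increments the rightmost position that isn't already y and resets every position after it to u.

uuuy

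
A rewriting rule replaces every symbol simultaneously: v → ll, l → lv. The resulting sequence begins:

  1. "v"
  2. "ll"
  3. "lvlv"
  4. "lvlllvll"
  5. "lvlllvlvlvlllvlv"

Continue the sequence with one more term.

Rewriting the 16 symbols of lvlllvlvlvlllvlv one by one yields lv ll lv lv lv ll lv ll lv ll lv lv lv ll lv ll; concatenated:

lvlllvlvlvlllvlllvlllvlvlvlllvll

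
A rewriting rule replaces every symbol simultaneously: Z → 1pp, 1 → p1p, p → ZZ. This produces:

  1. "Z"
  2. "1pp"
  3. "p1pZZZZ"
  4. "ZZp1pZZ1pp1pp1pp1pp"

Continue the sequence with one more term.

1pp1ppZZp1pZZ1pp1ppp1pZZZZp1pZZZZp1pZZZZp1pZZZZ

φ(ZZp1pZZ1pp1pp1pp1pp) expands symbol-by-symbol to 1pp 1pp ZZ p1p ZZ 1pp 1pp p1p ZZ ZZ p1p ZZ ZZ p1p ZZ ZZ p1p ZZ ZZ; joining the 19 pieces gives the next term.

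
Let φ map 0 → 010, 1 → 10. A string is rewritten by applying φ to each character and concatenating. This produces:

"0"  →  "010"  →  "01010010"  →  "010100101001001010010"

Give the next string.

0101001010010010100101001001010010010100101001001010010

φ(010100101001001010010) expands symbol-by-symbol to 010 10 010 10 010 010 10 010 10 010 010 10 010 010 10 010 10 010 010 10 010; joining the 21 pieces gives the next term.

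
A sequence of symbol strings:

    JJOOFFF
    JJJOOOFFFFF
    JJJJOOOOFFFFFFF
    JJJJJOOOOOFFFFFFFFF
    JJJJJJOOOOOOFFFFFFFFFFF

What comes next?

Each string has the form J^{n+1} O^{n+1} F^{2n+1} (n = 1, 2, …).
At n = 6 the blocks have lengths 7, 7, 13.

JJJJJJJOOOOOOOFFFFFFFFFFFFF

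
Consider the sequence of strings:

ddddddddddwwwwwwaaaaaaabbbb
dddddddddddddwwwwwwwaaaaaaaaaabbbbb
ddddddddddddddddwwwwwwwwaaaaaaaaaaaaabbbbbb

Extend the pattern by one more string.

The n-th term is 3n+1 d's then n+3 w's then 3n-2 a's then n+1 b's, where the shown terms are n = 3, 4, 5.
Setting n = 6 gives 19, 9, 16, 7 characters in each block.

dddddddddddddddddddwwwwwwwwwaaaaaaaaaaaaaaaabbbbbbb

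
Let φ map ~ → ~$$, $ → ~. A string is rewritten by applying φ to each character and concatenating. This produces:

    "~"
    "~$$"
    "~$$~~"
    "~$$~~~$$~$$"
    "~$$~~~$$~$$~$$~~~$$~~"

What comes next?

Applying the rule to each of the 21 symbols of ~$$~~~$$~$$~$$~~~$$~~ gives the pieces ~$$ ~ ~ ~$$ ~$$ ~$$ ~ ~ ~$$ ~ ~ ~$$ ~ ~ ~$$ ~$$ ~$$ ~ ~ ~$$ ~$$, which concatenate to the answer.

~$$~~~$$~$$~$$~~~$$~~~$$~~~$$~$$~$$~~~$$~$$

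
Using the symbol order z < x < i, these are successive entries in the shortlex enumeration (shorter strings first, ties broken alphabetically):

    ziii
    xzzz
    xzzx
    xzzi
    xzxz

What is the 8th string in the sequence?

xziz

Stepping forward 3 times from xzxz: xzxz → xzxx → xzxi, then the target.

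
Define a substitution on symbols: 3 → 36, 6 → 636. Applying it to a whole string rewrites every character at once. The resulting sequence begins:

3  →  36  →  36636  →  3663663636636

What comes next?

Rewriting the 13 symbols of 3663663636636 one by one yields 36 636 636 36 636 636 36 636 36 636 636 36 636; concatenated:

3663663636636636366363663663636636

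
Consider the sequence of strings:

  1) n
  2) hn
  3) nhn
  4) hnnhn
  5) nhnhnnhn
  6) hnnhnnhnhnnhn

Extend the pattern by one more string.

Each term (from the third on) is the two preceding terms concatenated in order: term 3 = n·hn = nhn.
So term 7 is nhnhnnhn·hnnhnnhnhnnhn.

nhnhnnhnhnnhnnhnhnnhn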